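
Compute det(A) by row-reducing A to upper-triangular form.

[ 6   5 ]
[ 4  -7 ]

Forward elimination:
R2 <- R2 - (2/3)*R1:  [     0  -31/3 ]
Upper-triangular form:
[ 6      5 ]
[ 0  -31/3 ]
det(A) = (-1)^0 * (6) * (-31/3) = -62  (0 row swaps -> sign +1)

det(A) = -62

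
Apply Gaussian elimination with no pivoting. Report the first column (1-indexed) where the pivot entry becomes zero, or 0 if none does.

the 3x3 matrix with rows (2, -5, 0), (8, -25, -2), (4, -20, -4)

first zero-pivot column = 3

Naive forward elimination:
R2 <- R2 - (4)*R1:  [  0  -5  -2 ]
R3 <- R3 - (2)*R1:  [   0  -10   -4 ]
R3 <- R3 - (2)*R2:  [ 0  0  0 ]
Matrix at this point:
[ 2  -5   0 ]
[ 0  -5  -2 ]
[ 0   0   0 ]
Pivot entry (3,3) in the last row is zero and there are no rows below to swap with -> zero pivot in column 3 (A is singular).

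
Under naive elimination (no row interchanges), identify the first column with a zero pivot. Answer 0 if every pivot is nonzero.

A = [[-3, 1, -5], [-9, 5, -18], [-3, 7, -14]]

first zero-pivot column = 3

Naive forward elimination:
R2 <- R2 - (3)*R1:  [  0   2  -3 ]
R3 <- R3 - (1)*R1:  [  0   6  -9 ]
R3 <- R3 - (3)*R2:  [ 0  0  0 ]
Matrix at this point:
[ -3  1  -5 ]
[  0  2  -3 ]
[  0  0   0 ]
Pivot entry (3,3) in the last row is zero and there are no rows below to swap with -> zero pivot in column 3 (A is singular).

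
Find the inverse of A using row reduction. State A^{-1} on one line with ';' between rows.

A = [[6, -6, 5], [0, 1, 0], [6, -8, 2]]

inverse = [-1/9 14/9 5/18; 0 1 0; 1/3 -2/3 -1/3]

Gauss-Jordan on [A | I]:
R1 <- (1/6)*R1:  [   1   -1  5/6  |  1/6    0    0 ]
R3 <- R3 - (6)*R1:  [  0  -2  -3  |  -1   0   1 ]
R1 <- R1 - (-1)*R2:  [   1    0  5/6  |  1/6    1    0 ]
R3 <- R3 - (-2)*R2:  [  0   0  -3  |  -1   2   1 ]
R3 <- (1/-3)*R3:  [    0     0     1  |   1/3  -2/3  -1/3 ]
R1 <- R1 - (5/6)*R3:  [    1     0     0  |  -1/9  14/9  5/18 ]
Right block of [I | A^{-1}] is the inverse:
[ -1/9  14/9  5/18 ]
[    0     1     0 ]
[  1/3  -2/3  -1/3 ]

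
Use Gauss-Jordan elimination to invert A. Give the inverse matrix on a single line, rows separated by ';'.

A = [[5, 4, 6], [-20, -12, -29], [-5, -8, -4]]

inverse = [46/15 8/15 11/15; -13/12 -1/6 -5/12; -5/3 -1/3 -1/3]

Gauss-Jordan on [A | I]:
R1 <- (1/5)*R1:  [   1  4/5  6/5  |  1/5    0    0 ]
R2 <- R2 - (-20)*R1:  [  0   4  -5  |   4   1   0 ]
R3 <- R3 - (-5)*R1:  [  0  -4   2  |   1   0   1 ]
R2 <- (1/4)*R2:  [    0     1  -5/4  |     1   1/4     0 ]
R1 <- R1 - (4/5)*R2:  [    1     0  11/5  |  -3/5  -1/5     0 ]
R3 <- R3 - (-4)*R2:  [  0   0  -3  |   5   1   1 ]
R3 <- (1/-3)*R3:  [    0     0     1  |  -5/3  -1/3  -1/3 ]
R1 <- R1 - (11/5)*R3:  [     1      0      0  |  46/15   8/15  11/15 ]
R2 <- R2 - (-5/4)*R3:  [      0       1       0  |  -13/12    -1/6   -5/12 ]
Right block of [I | A^{-1}] is the inverse:
[  46/15  8/15  11/15 ]
[ -13/12  -1/6  -5/12 ]
[   -5/3  -1/3   -1/3 ]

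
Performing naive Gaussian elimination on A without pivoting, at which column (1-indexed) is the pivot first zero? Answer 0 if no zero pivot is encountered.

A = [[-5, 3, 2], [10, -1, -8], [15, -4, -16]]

first zero-pivot column = 0

Naive forward elimination:
R2 <- R2 - (-2)*R1:  [  0   5  -4 ]
R3 <- R3 - (-3)*R1:  [   0    5  -10 ]
R3 <- R3 - (1)*R2:  [  0   0  -6 ]
All pivots nonzero; naive elimination completes without hitting a zero pivot.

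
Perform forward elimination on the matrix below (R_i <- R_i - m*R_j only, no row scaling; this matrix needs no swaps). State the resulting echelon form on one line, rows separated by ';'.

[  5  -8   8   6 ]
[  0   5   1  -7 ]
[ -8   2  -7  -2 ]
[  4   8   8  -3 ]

Forward elimination:
R3 <- R3 - (-8/5)*R1:  [     0  -54/5   29/5   38/5 ]
R4 <- R4 - (4/5)*R1:  [     0   72/5    8/5  -39/5 ]
R3 <- R3 - (-54/25)*R2:  [       0        0   199/25  -188/25 ]
R4 <- R4 - (72/25)*R2:  [      0       0  -32/25  309/25 ]
R4 <- R4 - (-32/199)*R3:  [        0         0         0  2219/199 ]
Row echelon form:
[ 5  -8       8         6 ]
[ 0   5       1        -7 ]
[ 0   0  199/25   -188/25 ]
[ 0   0       0  2219/199 ]

REF = [5 -8 8 6; 0 5 1 -7; 0 0 199/25 -188/25; 0 0 0 2219/199]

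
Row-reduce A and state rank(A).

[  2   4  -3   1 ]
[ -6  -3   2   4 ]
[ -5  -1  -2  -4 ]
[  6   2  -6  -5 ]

rank(A) = 4

Row reduction:
R2 <- R2 - (-3)*R1:  [  0   9  -7   7 ]
R3 <- R3 - (-5/2)*R1:  [     0      9  -19/2   -3/2 ]
R4 <- R4 - (3)*R1:  [   0  -10    3   -8 ]
R3 <- R3 - (1)*R2:  [     0      0   -5/2  -17/2 ]
R4 <- R4 - (-10/9)*R2:  [     0      0  -43/9   -2/9 ]
R4 <- R4 - (86/45)*R3:  [      0       0       0  721/45 ]
Row echelon form:
[ 2  4    -3       1 ]
[ 0  9    -7       7 ]
[ 0  0  -5/2   -17/2 ]
[ 0  0     0  721/45 ]
Nonzero rows / pivot columns: 4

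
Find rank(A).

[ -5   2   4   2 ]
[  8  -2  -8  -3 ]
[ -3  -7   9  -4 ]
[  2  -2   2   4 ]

rank(A) = 4

Row reduction:
R2 <- R2 - (-8/5)*R1:  [    0   6/5  -8/5   1/5 ]
R3 <- R3 - (3/5)*R1:  [     0  -41/5   33/5  -26/5 ]
R4 <- R4 - (-2/5)*R1:  [    0  -6/5  18/5  24/5 ]
R3 <- R3 - (-41/6)*R2:  [     0      0  -13/3  -23/6 ]
R4 <- R4 - (-1)*R2:  [ 0  0  2  5 ]
R4 <- R4 - (-6/13)*R3:  [     0      0      0  42/13 ]
Row echelon form:
[ -5    2      4      2 ]
[  0  6/5   -8/5    1/5 ]
[  0    0  -13/3  -23/6 ]
[  0    0      0  42/13 ]
Nonzero rows / pivot columns: 4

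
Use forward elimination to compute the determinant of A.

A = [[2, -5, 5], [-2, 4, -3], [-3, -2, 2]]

Forward elimination:
R2 <- R2 - (-1)*R1:  [  0  -1   2 ]
R3 <- R3 - (-3/2)*R1:  [     0  -19/2   19/2 ]
R3 <- R3 - (19/2)*R2:  [     0      0  -19/2 ]
Upper-triangular form:
[ 2  -5      5 ]
[ 0  -1      2 ]
[ 0   0  -19/2 ]
det(A) = (-1)^0 * (2) * (-1) * (-19/2) = 19  (0 row swaps -> sign +1)

det(A) = 19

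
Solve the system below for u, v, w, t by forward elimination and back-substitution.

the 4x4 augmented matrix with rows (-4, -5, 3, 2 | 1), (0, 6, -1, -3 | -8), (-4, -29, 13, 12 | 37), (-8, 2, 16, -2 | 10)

Forward elimination on [A|b]:
R3 <- R3 - (1)*R1:  [   0  -24   10   10   36 ]
R4 <- R4 - (2)*R1:  [  0  12  10  -6   8 ]
R3 <- R3 - (-4)*R2:  [  0   0   6  -2   4 ]
R4 <- R4 - (2)*R2:  [  0   0  12   0  24 ]
R4 <- R4 - (2)*R3:  [  0   0   0   4  16 ]
Row echelon form:
[ -4  -5   3   2  |   1 ]
[  0   6  -1  -3  |  -8 ]
[  0   0   6  -2  |   4 ]
[  0   0   0   4  |  16 ]
Back-substitution:
t = (16) / 4 = 4
w = (4 - (-2)*(4)) / 6 = 2
v = (-8 - (-1)*(2) - (-3)*(4)) / 6 = 1
u = (1 - (-5)*(1) - (3)*(2) - (2)*(4)) / -4 = 2

(2, 1, 2, 4)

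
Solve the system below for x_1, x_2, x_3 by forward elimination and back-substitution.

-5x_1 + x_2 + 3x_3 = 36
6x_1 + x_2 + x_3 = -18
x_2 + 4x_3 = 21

Forward elimination on [A|b]:
R2 <- R2 - (-6/5)*R1:  [     0   11/5   23/5  126/5 ]
R3 <- R3 - (5/11)*R2:  [      0       0   21/11  105/11 ]
Row echelon form:
[ -5     1      3  |      36 ]
[  0  11/5   23/5  |   126/5 ]
[  0     0  21/11  |  105/11 ]
Back-substitution:
x_3 = (105/11) / (21/11) = 5
x_2 = (126/5 - (23/5)*(5)) / (11/5) = 1
x_1 = (36 - (1)*(1) - (3)*(5)) / -5 = -4

(-4, 1, 5)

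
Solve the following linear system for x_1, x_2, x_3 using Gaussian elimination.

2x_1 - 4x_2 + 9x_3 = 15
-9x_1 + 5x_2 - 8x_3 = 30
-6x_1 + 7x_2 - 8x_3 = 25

Forward elimination on [A|b]:
R2 <- R2 - (-9/2)*R1:  [     0    -13   65/2  195/2 ]
R3 <- R3 - (-3)*R1:  [  0  -5  19  70 ]
R3 <- R3 - (5/13)*R2:  [    0     0  13/2  65/2 ]
Row echelon form:
[ 2   -4     9  |     15 ]
[ 0  -13  65/2  |  195/2 ]
[ 0    0  13/2  |   65/2 ]
Back-substitution:
x_3 = (65/2) / (13/2) = 5
x_2 = (195/2 - (65/2)*(5)) / -13 = 5
x_1 = (15 - (-4)*(5) - (9)*(5)) / 2 = -5

(-5, 5, 5)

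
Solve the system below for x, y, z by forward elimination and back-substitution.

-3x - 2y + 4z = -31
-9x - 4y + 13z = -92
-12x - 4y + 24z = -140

(5, 2, -3)

Forward elimination on [A|b]:
R2 <- R2 - (3)*R1:  [ 0  2  1  1 ]
R3 <- R3 - (4)*R1:  [   0    4    8  -16 ]
R3 <- R3 - (2)*R2:  [   0    0    6  -18 ]
Row echelon form:
[ -3  -2  4  |  -31 ]
[  0   2  1  |    1 ]
[  0   0  6  |  -18 ]
Back-substitution:
z = (-18) / 6 = -3
y = (1 - (1)*(-3)) / 2 = 2
x = (-31 - (-2)*(2) - (4)*(-3)) / -3 = 5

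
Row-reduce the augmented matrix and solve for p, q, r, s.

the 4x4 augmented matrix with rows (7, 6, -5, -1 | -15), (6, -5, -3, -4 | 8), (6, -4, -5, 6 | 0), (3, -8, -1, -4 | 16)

(-2, -2, -2, -1)

Forward elimination on [A|b]:
R2 <- R2 - (6/7)*R1:  [     0  -71/7    9/7  -22/7  146/7 ]
R3 <- R3 - (6/7)*R1:  [     0  -64/7   -5/7   48/7   90/7 ]
R4 <- R4 - (3/7)*R1:  [     0  -74/7    8/7  -25/7  157/7 ]
R3 <- R3 - (64/71)*R2:  [       0        0  -133/71   688/71  -422/71 ]
R4 <- R4 - (74/71)*R2:  [      0       0  -14/71  -21/71   49/71 ]
R4 <- R4 - (2/19)*R3:  [      0       0       0  -25/19   25/19 ]
Row echelon form:
[ 7      6       -5      -1  |      -15 ]
[ 0  -71/7      9/7   -22/7  |    146/7 ]
[ 0      0  -133/71  688/71  |  -422/71 ]
[ 0      0        0  -25/19  |    25/19 ]
Back-substitution:
s = (25/19) / (-25/19) = -1
r = (-422/71 - (688/71)*(-1)) / (-133/71) = -2
q = (146/7 - (9/7)*(-2) - (-22/7)*(-1)) / (-71/7) = -2
p = (-15 - (6)*(-2) - (-5)*(-2) - (-1)*(-1)) / 7 = -2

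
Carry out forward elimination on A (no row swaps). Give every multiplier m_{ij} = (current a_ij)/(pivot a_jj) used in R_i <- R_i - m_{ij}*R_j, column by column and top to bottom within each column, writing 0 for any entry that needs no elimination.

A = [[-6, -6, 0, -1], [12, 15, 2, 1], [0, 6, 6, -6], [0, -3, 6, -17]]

multipliers: -2, 0, 0, 2, -1, 4

Forward elimination:
R2 <- R2 - (-2)*R1:  [  0   3   2  -1 ]
R3: entry in column 1 is already 0 -> m_{31} = 0 (no row operation needed)
R4: entry in column 1 is already 0 -> m_{41} = 0 (no row operation needed)
R3 <- R3 - (2)*R2:  [  0   0   2  -4 ]
R4 <- R4 - (-1)*R2:  [   0    0    8  -18 ]
R4 <- R4 - (4)*R3:  [  0   0   0  -2 ]
Multipliers (in order of application): m_{21} = -2, m_{31} = 0, m_{41} = 0, m_{32} = 2, m_{42} = -1, m_{43} = 4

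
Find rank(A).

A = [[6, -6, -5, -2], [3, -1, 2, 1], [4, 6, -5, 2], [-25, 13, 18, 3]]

rank(A) = 3

Row reduction:
R2 <- R2 - (1/2)*R1:  [   0    2  9/2    2 ]
R3 <- R3 - (2/3)*R1:  [    0    10  -5/3  10/3 ]
R4 <- R4 - (-25/6)*R1:  [     0    -12  -17/6  -16/3 ]
R3 <- R3 - (5)*R2:  [      0       0  -145/6   -20/3 ]
R4 <- R4 - (-6)*R2:  [     0      0  145/6   20/3 ]
R4 <- R4 - (-1)*R3:  [ 0  0  0  0 ]
Row echelon form:
[ 6  -6      -5     -2 ]
[ 0   2     9/2      2 ]
[ 0   0  -145/6  -20/3 ]
[ 0   0       0      0 ]
Nonzero rows / pivot columns: 3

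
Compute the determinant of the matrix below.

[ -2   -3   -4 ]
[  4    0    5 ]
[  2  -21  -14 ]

Forward elimination:
R2 <- R2 - (-2)*R1:  [  0  -6  -3 ]
R3 <- R3 - (-1)*R1:  [   0  -24  -18 ]
R3 <- R3 - (4)*R2:  [  0   0  -6 ]
Upper-triangular form:
[ -2  -3  -4 ]
[  0  -6  -3 ]
[  0   0  -6 ]
det(A) = (-1)^0 * (-2) * (-6) * (-6) = -72  (0 row swaps -> sign +1)

det(A) = -72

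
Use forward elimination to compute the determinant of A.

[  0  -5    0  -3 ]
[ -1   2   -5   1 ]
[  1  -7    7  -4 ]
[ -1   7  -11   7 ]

det(A) = -30

Forward elimination:
R1 <-> R2   (pivot in column 1 was zero)
[ -1   2   -5   1 ]
[  0  -5    0  -3 ]
[  1  -7    7  -4 ]
[ -1   7  -11   7 ]
R3 <- R3 - (-1)*R1:  [  0  -5   2  -3 ]
R4 <- R4 - (1)*R1:  [  0   5  -6   6 ]
R3 <- R3 - (1)*R2:  [ 0  0  2  0 ]
R4 <- R4 - (-1)*R2:  [  0   0  -6   3 ]
R4 <- R4 - (-3)*R3:  [ 0  0  0  3 ]
Upper-triangular form:
[ -1   2  -5   1 ]
[  0  -5   0  -3 ]
[  0   0   2   0 ]
[  0   0   0   3 ]
det(A) = (-1)^1 * (-1) * (-5) * (2) * (3) = -30  (1 row swap -> sign -1)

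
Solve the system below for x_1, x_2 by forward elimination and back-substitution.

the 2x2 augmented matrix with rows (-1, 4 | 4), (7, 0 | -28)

Forward elimination on [A|b]:
R2 <- R2 - (-7)*R1:  [  0  28   0 ]
Row echelon form:
[ -1   4  |  4 ]
[  0  28  |  0 ]
Back-substitution:
x_2 = (0) / 28 = 0
x_1 = (4 - (4)*(0)) / -1 = -4

(-4, 0)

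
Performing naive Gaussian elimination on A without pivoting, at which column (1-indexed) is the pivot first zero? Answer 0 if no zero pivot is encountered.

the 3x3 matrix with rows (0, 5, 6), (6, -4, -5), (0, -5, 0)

Naive forward elimination:
Pivot entry (1,1) is zero but row 2 has 6 in column 1 -> naive elimination stops; a row interchange (e.g. R1 <-> R2) would be required here.

first zero-pivot column = 1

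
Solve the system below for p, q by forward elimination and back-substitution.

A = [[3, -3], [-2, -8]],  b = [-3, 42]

Forward elimination on [A|b]:
R2 <- R2 - (-2/3)*R1:  [   0  -10   40 ]
Row echelon form:
[ 3   -3  |  -3 ]
[ 0  -10  |  40 ]
Back-substitution:
q = (40) / -10 = -4
p = (-3 - (-3)*(-4)) / 3 = -5

(-5, -4)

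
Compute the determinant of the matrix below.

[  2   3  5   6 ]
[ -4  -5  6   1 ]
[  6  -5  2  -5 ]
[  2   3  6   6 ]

det(A) = -318

Forward elimination:
R2 <- R2 - (-2)*R1:  [  0   1  16  13 ]
R3 <- R3 - (3)*R1:  [   0  -14  -13  -23 ]
R4 <- R4 - (1)*R1:  [ 0  0  1  0 ]
R3 <- R3 - (-14)*R2:  [   0    0  211  159 ]
R4 <- R4 - (1/211)*R3:  [        0         0         0  -159/211 ]
Upper-triangular form:
[ 2  3    5         6 ]
[ 0  1   16        13 ]
[ 0  0  211       159 ]
[ 0  0    0  -159/211 ]
det(A) = (-1)^0 * (2) * (1) * (211) * (-159/211) = -318  (0 row swaps -> sign +1)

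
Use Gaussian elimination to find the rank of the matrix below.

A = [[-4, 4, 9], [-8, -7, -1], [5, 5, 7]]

rank(A) = 3

Row reduction:
R2 <- R2 - (2)*R1:  [   0  -15  -19 ]
R3 <- R3 - (-5/4)*R1:  [    0    10  73/4 ]
R3 <- R3 - (-2/3)*R2:  [     0      0  67/12 ]
Row echelon form:
[ -4    4      9 ]
[  0  -15    -19 ]
[  0    0  67/12 ]
Nonzero rows / pivot columns: 3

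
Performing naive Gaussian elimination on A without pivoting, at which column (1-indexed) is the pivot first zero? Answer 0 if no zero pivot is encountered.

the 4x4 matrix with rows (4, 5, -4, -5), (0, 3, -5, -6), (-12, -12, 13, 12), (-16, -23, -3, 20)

Naive forward elimination:
R3 <- R3 - (-3)*R1:  [  0   3   1  -3 ]
R4 <- R4 - (-4)*R1:  [   0   -3  -19    0 ]
R3 <- R3 - (1)*R2:  [ 0  0  6  3 ]
R4 <- R4 - (-1)*R2:  [   0    0  -24   -6 ]
R4 <- R4 - (-4)*R3:  [ 0  0  0  6 ]
All pivots nonzero; naive elimination completes without hitting a zero pivot.

first zero-pivot column = 0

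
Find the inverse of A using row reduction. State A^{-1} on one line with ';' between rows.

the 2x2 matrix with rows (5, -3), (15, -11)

Gauss-Jordan on [A | I]:
R1 <- (1/5)*R1:  [    1  -3/5  |   1/5     0 ]
R2 <- R2 - (15)*R1:  [  0  -2  |  -3   1 ]
R2 <- (1/-2)*R2:  [    0     1  |   3/2  -1/2 ]
R1 <- R1 - (-3/5)*R2:  [     1      0  |  11/10  -3/10 ]
Right block of [I | A^{-1}] is the inverse:
[ 11/10  -3/10 ]
[   3/2   -1/2 ]

inverse = [11/10 -3/10; 3/2 -1/2]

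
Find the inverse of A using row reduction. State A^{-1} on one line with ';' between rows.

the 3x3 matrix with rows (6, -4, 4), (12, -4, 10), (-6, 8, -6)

inverse = [7/12 -1/12 1/4; -1/8 1/8 1/8; -3/4 1/4 -1/4]

Gauss-Jordan on [A | I]:
R1 <- (1/6)*R1:  [    1  -2/3   2/3  |   1/6     0     0 ]
R2 <- R2 - (12)*R1:  [  0   4   2  |  -2   1   0 ]
R3 <- R3 - (-6)*R1:  [  0   4  -2  |   1   0   1 ]
R2 <- (1/4)*R2:  [    0     1   1/2  |  -1/2   1/4     0 ]
R1 <- R1 - (-2/3)*R2:  [    1     0     1  |  -1/6   1/6     0 ]
R3 <- R3 - (4)*R2:  [  0   0  -4  |   3  -1   1 ]
R3 <- (1/-4)*R3:  [    0     0     1  |  -3/4   1/4  -1/4 ]
R1 <- R1 - (1)*R3:  [     1      0      0  |   7/12  -1/12    1/4 ]
R2 <- R2 - (1/2)*R3:  [    0     1     0  |  -1/8   1/8   1/8 ]
Right block of [I | A^{-1}] is the inverse:
[ 7/12  -1/12   1/4 ]
[ -1/8    1/8   1/8 ]
[ -3/4    1/4  -1/4 ]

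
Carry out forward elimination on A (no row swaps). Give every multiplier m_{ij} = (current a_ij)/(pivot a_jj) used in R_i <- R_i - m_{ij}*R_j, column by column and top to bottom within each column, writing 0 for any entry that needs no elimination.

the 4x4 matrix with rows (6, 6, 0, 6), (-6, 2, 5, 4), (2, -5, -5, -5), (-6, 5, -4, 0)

multipliers: -1, 1/3, -1, -7/8, 11/8, 87/5

Forward elimination:
R2 <- R2 - (-1)*R1:  [  0   8   5  10 ]
R3 <- R3 - (1/3)*R1:  [  0  -7  -5  -7 ]
R4 <- R4 - (-1)*R1:  [  0  11  -4   6 ]
R3 <- R3 - (-7/8)*R2:  [    0     0  -5/8   7/4 ]
R4 <- R4 - (11/8)*R2:  [     0      0  -87/8  -31/4 ]
R4 <- R4 - (87/5)*R3:  [      0       0       0  -191/5 ]
Multipliers (in order of application): m_{21} = -1, m_{31} = 1/3, m_{41} = -1, m_{32} = -7/8, m_{42} = 11/8, m_{43} = 87/5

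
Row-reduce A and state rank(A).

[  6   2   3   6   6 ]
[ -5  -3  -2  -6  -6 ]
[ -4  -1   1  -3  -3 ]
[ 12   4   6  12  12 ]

rank(A) = 3

Row reduction:
R2 <- R2 - (-5/6)*R1:  [    0  -4/3   1/2    -1    -1 ]
R3 <- R3 - (-2/3)*R1:  [   0  1/3    3    1    1 ]
R4 <- R4 - (2)*R1:  [ 0  0  0  0  0 ]
R3 <- R3 - (-1/4)*R2:  [    0     0  25/8   3/4   3/4 ]
Row echelon form:
[ 6     2     3    6    6 ]
[ 0  -4/3   1/2   -1   -1 ]
[ 0     0  25/8  3/4  3/4 ]
[ 0     0     0    0    0 ]
Nonzero rows / pivot columns: 3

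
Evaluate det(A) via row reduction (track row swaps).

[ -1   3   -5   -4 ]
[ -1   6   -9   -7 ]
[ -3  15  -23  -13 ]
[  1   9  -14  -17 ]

Forward elimination:
R2 <- R2 - (1)*R1:  [  0   3  -4  -3 ]
R3 <- R3 - (3)*R1:  [  0   6  -8  -1 ]
R4 <- R4 - (-1)*R1:  [   0   12  -19  -21 ]
R3 <- R3 - (2)*R2:  [ 0  0  0  5 ]
R4 <- R4 - (4)*R2:  [  0   0  -3  -9 ]
R3 <-> R4   (pivot in column 3 was zero)
[ -1  3  -5  -4 ]
[  0  3  -4  -3 ]
[  0  0  -3  -9 ]
[  0  0   0   5 ]
Upper-triangular form:
[ -1  3  -5  -4 ]
[  0  3  -4  -3 ]
[  0  0  -3  -9 ]
[  0  0   0   5 ]
det(A) = (-1)^1 * (-1) * (3) * (-3) * (5) = -45  (1 row swap -> sign -1)

det(A) = -45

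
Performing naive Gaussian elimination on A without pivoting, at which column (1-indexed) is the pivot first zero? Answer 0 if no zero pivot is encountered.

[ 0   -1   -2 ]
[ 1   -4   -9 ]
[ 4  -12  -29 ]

first zero-pivot column = 1

Naive forward elimination:
Pivot entry (1,1) is zero but row 2 has 1 in column 1 -> naive elimination stops; a row interchange (e.g. R1 <-> R2) would be required here.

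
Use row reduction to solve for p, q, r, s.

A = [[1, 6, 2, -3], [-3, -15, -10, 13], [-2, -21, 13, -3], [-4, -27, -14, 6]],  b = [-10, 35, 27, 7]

Forward elimination on [A|b]:
R2 <- R2 - (-3)*R1:  [  0   3  -4   4   5 ]
R3 <- R3 - (-2)*R1:  [  0  -9  17  -9   7 ]
R4 <- R4 - (-4)*R1:  [   0   -3   -6   -6  -33 ]
R3 <- R3 - (-3)*R2:  [  0   0   5   3  22 ]
R4 <- R4 - (-1)*R2:  [   0    0  -10   -2  -28 ]
R4 <- R4 - (-2)*R3:  [  0   0   0   4  16 ]
Row echelon form:
[ 1  6   2  -3  |  -10 ]
[ 0  3  -4   4  |    5 ]
[ 0  0   5   3  |   22 ]
[ 0  0   0   4  |   16 ]
Back-substitution:
s = (16) / 4 = 4
r = (22 - (3)*(4)) / 5 = 2
q = (5 - (-4)*(2) - (4)*(4)) / 3 = -1
p = (-10 - (6)*(-1) - (2)*(2) - (-3)*(4)) / 1 = 4

(4, -1, 2, 4)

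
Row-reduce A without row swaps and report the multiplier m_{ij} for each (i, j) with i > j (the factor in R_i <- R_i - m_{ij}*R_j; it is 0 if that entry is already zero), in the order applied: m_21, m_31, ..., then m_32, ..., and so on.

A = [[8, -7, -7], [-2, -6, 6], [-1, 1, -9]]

multipliers: -1/4, -1/8, -1/62

Forward elimination:
R2 <- R2 - (-1/4)*R1:  [     0  -31/4   17/4 ]
R3 <- R3 - (-1/8)*R1:  [     0    1/8  -79/8 ]
R3 <- R3 - (-1/62)*R2:  [       0        0  -304/31 ]
Multipliers (in order of application): m_{21} = -1/4, m_{31} = -1/8, m_{32} = -1/62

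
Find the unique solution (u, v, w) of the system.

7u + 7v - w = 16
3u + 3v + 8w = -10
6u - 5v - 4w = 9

(1, 1, -2)

Forward elimination on [A|b]:
R2 <- R2 - (3/7)*R1:  [      0       0    59/7  -118/7 ]
R3 <- R3 - (6/7)*R1:  [     0    -11  -22/7  -33/7 ]
R2 <-> R3   (pivot in column 2 was zero)
[ 7    7     -1      16 ]
[ 0  -11  -22/7   -33/7 ]
[ 0    0   59/7  -118/7 ]
Row echelon form:
[ 7    7     -1  |      16 ]
[ 0  -11  -22/7  |   -33/7 ]
[ 0    0   59/7  |  -118/7 ]
Back-substitution:
w = (-118/7) / (59/7) = -2
v = (-33/7 - (-22/7)*(-2)) / -11 = 1
u = (16 - (7)*(1) - (-1)*(-2)) / 7 = 1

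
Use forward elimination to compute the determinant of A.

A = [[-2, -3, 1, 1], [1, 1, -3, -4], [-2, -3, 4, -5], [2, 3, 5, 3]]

det(A) = 48

Forward elimination:
R2 <- R2 - (-1/2)*R1:  [    0  -1/2  -5/2  -7/2 ]
R3 <- R3 - (1)*R1:  [  0   0   3  -6 ]
R4 <- R4 - (-1)*R1:  [ 0  0  6  4 ]
R4 <- R4 - (2)*R3:  [  0   0   0  16 ]
Upper-triangular form:
[ -2    -3     1     1 ]
[  0  -1/2  -5/2  -7/2 ]
[  0     0     3    -6 ]
[  0     0     0    16 ]
det(A) = (-1)^0 * (-2) * (-1/2) * (3) * (16) = 48  (0 row swaps -> sign +1)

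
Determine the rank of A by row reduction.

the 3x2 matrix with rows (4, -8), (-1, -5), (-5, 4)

Row reduction:
R2 <- R2 - (-1/4)*R1:  [  0  -7 ]
R3 <- R3 - (-5/4)*R1:  [  0  -6 ]
R3 <- R3 - (6/7)*R2:  [ 0  0 ]
Row echelon form:
[ 4  -8 ]
[ 0  -7 ]
[ 0   0 ]
Nonzero rows / pivot columns: 2

rank(A) = 2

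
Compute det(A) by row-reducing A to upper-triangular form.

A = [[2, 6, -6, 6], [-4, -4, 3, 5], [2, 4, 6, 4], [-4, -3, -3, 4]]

Forward elimination:
R2 <- R2 - (-2)*R1:  [  0   8  -9  17 ]
R3 <- R3 - (1)*R1:  [  0  -2  12  -2 ]
R4 <- R4 - (-2)*R1:  [   0    9  -15   16 ]
R3 <- R3 - (-1/4)*R2:  [    0     0  39/4   9/4 ]
R4 <- R4 - (9/8)*R2:  [     0      0  -39/8  -25/8 ]
R4 <- R4 - (-1/2)*R3:  [  0   0   0  -2 ]
Upper-triangular form:
[ 2  6    -6    6 ]
[ 0  8    -9   17 ]
[ 0  0  39/4  9/4 ]
[ 0  0     0   -2 ]
det(A) = (-1)^0 * (2) * (8) * (39/4) * (-2) = -312  (0 row swaps -> sign +1)

det(A) = -312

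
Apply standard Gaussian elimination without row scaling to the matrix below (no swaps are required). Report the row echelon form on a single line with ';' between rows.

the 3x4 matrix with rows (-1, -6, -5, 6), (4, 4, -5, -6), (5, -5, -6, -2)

REF = [-1 -6 -5 6; 0 -20 -25 18; 0 0 51/4 -7/2]

Forward elimination:
R2 <- R2 - (-4)*R1:  [   0  -20  -25   18 ]
R3 <- R3 - (-5)*R1:  [   0  -35  -31   28 ]
R3 <- R3 - (7/4)*R2:  [    0     0  51/4  -7/2 ]
Row echelon form:
[ -1   -6    -5     6 ]
[  0  -20   -25    18 ]
[  0    0  51/4  -7/2 ]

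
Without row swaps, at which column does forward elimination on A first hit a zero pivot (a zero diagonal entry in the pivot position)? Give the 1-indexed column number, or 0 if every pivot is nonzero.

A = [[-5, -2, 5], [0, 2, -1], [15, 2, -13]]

first zero-pivot column = 3

Naive forward elimination:
R3 <- R3 - (-3)*R1:  [  0  -4   2 ]
R3 <- R3 - (-2)*R2:  [ 0  0  0 ]
Matrix at this point:
[ -5  -2   5 ]
[  0   2  -1 ]
[  0   0   0 ]
Pivot entry (3,3) in the last row is zero and there are no rows below to swap with -> zero pivot in column 3 (A is singular).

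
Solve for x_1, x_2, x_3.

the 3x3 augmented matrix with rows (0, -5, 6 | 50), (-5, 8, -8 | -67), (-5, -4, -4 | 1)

Forward elimination on [A|b]:
R1 <-> R2   (pivot in column 1 was zero)
[ -5   8  -8  -67 ]
[  0  -5   6   50 ]
[ -5  -4  -4    1 ]
R3 <- R3 - (1)*R1:  [   0  -12    4   68 ]
R3 <- R3 - (12/5)*R2:  [     0      0  -52/5    -52 ]
Row echelon form:
[ -5   8     -8  |  -67 ]
[  0  -5      6  |   50 ]
[  0   0  -52/5  |  -52 ]
Back-substitution:
x_3 = (-52) / (-52/5) = 5
x_2 = (50 - (6)*(5)) / -5 = -4
x_1 = (-67 - (8)*(-4) - (-8)*(5)) / -5 = -1

(-1, -4, 5)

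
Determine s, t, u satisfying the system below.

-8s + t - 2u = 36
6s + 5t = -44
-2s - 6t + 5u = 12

(-4, -4, -4)

Forward elimination on [A|b]:
R2 <- R2 - (-3/4)*R1:  [    0  23/4  -3/2   -17 ]
R3 <- R3 - (1/4)*R1:  [     0  -25/4   11/2      3 ]
R3 <- R3 - (-25/23)*R2:  [       0        0    89/23  -356/23 ]
Row echelon form:
[ -8     1     -2  |       36 ]
[  0  23/4   -3/2  |      -17 ]
[  0     0  89/23  |  -356/23 ]
Back-substitution:
u = (-356/23) / (89/23) = -4
t = (-17 - (-3/2)*(-4)) / (23/4) = -4
s = (36 - (1)*(-4) - (-2)*(-4)) / -8 = -4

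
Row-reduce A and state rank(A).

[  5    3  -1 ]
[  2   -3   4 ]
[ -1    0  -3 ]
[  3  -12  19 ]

Row reduction:
R2 <- R2 - (2/5)*R1:  [     0  -21/5   22/5 ]
R3 <- R3 - (-1/5)*R1:  [     0    3/5  -16/5 ]
R4 <- R4 - (3/5)*R1:  [     0  -69/5   98/5 ]
R3 <- R3 - (-1/7)*R2:  [     0      0  -18/7 ]
R4 <- R4 - (23/7)*R2:  [    0     0  36/7 ]
R4 <- R4 - (-2)*R3:  [ 0  0  0 ]
Row echelon form:
[ 5      3     -1 ]
[ 0  -21/5   22/5 ]
[ 0      0  -18/7 ]
[ 0      0      0 ]
Nonzero rows / pivot columns: 3

rank(A) = 3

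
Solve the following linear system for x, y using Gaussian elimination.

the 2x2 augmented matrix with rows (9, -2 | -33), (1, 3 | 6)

(-3, 3)

Forward elimination on [A|b]:
R2 <- R2 - (1/9)*R1:  [    0  29/9  29/3 ]
Row echelon form:
[ 9    -2  |   -33 ]
[ 0  29/9  |  29/3 ]
Back-substitution:
y = (29/3) / (29/9) = 3
x = (-33 - (-2)*(3)) / 9 = -3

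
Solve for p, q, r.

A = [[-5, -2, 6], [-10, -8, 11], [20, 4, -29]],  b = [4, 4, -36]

(4, 0, 4)

Forward elimination on [A|b]:
R2 <- R2 - (2)*R1:  [  0  -4  -1  -4 ]
R3 <- R3 - (-4)*R1:  [   0   -4   -5  -20 ]
R3 <- R3 - (1)*R2:  [   0    0   -4  -16 ]
Row echelon form:
[ -5  -2   6  |    4 ]
[  0  -4  -1  |   -4 ]
[  0   0  -4  |  -16 ]
Back-substitution:
r = (-16) / -4 = 4
q = (-4 - (-1)*(4)) / -4 = 0
p = (4 - (-2)*(0) - (6)*(4)) / -5 = 4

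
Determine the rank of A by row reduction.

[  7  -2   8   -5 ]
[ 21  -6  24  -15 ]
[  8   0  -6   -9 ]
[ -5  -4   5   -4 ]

Row reduction:
R2 <- R2 - (3)*R1:  [ 0  0  0  0 ]
R3 <- R3 - (8/7)*R1:  [      0    16/7  -106/7   -23/7 ]
R4 <- R4 - (-5/7)*R1:  [     0  -38/7   75/7  -53/7 ]
R2 <-> R3   (pivot in column 2 was zero)
[ 7     -2       8     -5 ]
[ 0   16/7  -106/7  -23/7 ]
[ 0      0       0      0 ]
[ 0  -38/7    75/7  -53/7 ]
R4 <- R4 - (-19/8)*R2:  [      0       0  -101/4  -123/8 ]
R3 <-> R4   (pivot in column 3 was zero)
[ 7    -2       8      -5 ]
[ 0  16/7  -106/7   -23/7 ]
[ 0     0  -101/4  -123/8 ]
[ 0     0       0       0 ]
Row echelon form:
[ 7    -2       8      -5 ]
[ 0  16/7  -106/7   -23/7 ]
[ 0     0  -101/4  -123/8 ]
[ 0     0       0       0 ]
Nonzero rows / pivot columns: 3

rank(A) = 3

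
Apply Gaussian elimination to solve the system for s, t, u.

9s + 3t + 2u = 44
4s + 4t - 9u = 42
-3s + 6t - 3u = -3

Forward elimination on [A|b]:
R2 <- R2 - (4/9)*R1:  [     0    8/3  -89/9  202/9 ]
R3 <- R3 - (-1/3)*R1:  [    0     7  -7/3  35/3 ]
R3 <- R3 - (21/8)*R2:  [      0       0   189/8  -189/4 ]
Row echelon form:
[ 9    3      2  |      44 ]
[ 0  8/3  -89/9  |   202/9 ]
[ 0    0  189/8  |  -189/4 ]
Back-substitution:
u = (-189/4) / (189/8) = -2
t = (202/9 - (-89/9)*(-2)) / (8/3) = 1
s = (44 - (3)*(1) - (2)*(-2)) / 9 = 5

(5, 1, -2)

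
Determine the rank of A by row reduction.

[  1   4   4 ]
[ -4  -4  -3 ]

Row reduction:
R2 <- R2 - (-4)*R1:  [  0  12  13 ]
Row echelon form:
[ 1   4   4 ]
[ 0  12  13 ]
Nonzero rows / pivot columns: 2

rank(A) = 2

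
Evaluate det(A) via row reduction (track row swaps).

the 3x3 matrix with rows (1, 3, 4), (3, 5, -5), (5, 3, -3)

det(A) = -112

Forward elimination:
R2 <- R2 - (3)*R1:  [   0   -4  -17 ]
R3 <- R3 - (5)*R1:  [   0  -12  -23 ]
R3 <- R3 - (3)*R2:  [  0   0  28 ]
Upper-triangular form:
[ 1   3    4 ]
[ 0  -4  -17 ]
[ 0   0   28 ]
det(A) = (-1)^0 * (1) * (-4) * (28) = -112  (0 row swaps -> sign +1)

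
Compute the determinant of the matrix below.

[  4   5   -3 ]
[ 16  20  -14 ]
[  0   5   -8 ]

det(A) = 40

Forward elimination:
R2 <- R2 - (4)*R1:  [  0   0  -2 ]
R2 <-> R3   (pivot in column 2 was zero)
[ 4  5  -3 ]
[ 0  5  -8 ]
[ 0  0  -2 ]
Upper-triangular form:
[ 4  5  -3 ]
[ 0  5  -8 ]
[ 0  0  -2 ]
det(A) = (-1)^1 * (4) * (5) * (-2) = 40  (1 row swap -> sign -1)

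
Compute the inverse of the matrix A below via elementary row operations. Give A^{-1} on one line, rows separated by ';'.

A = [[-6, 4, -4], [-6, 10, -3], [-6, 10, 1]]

Gauss-Jordan on [A | I]:
R1 <- (1/-6)*R1:  [    1  -2/3   2/3  |  -1/6     0     0 ]
R2 <- R2 - (-6)*R1:  [  0   6   1  |  -1   1   0 ]
R3 <- R3 - (-6)*R1:  [  0   6   5  |  -1   0   1 ]
R2 <- (1/6)*R2:  [    0     1   1/6  |  -1/6   1/6     0 ]
R1 <- R1 - (-2/3)*R2:  [     1      0    7/9  |  -5/18    1/9      0 ]
R3 <- R3 - (6)*R2:  [  0   0   4  |   0  -1   1 ]
R3 <- (1/4)*R3:  [    0     0     1  |     0  -1/4   1/4 ]
R1 <- R1 - (7/9)*R3:  [     1      0      0  |  -5/18  11/36  -7/36 ]
R2 <- R2 - (1/6)*R3:  [     0      1      0  |   -1/6   5/24  -1/24 ]
Right block of [I | A^{-1}] is the inverse:
[ -5/18  11/36  -7/36 ]
[  -1/6   5/24  -1/24 ]
[     0   -1/4    1/4 ]

inverse = [-5/18 11/36 -7/36; -1/6 5/24 -1/24; 0 -1/4 1/4]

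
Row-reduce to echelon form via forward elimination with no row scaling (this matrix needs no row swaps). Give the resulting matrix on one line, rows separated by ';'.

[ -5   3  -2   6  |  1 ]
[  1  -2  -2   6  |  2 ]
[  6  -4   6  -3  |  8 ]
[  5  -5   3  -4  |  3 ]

Forward elimination:
R2 <- R2 - (-1/5)*R1:  [     0   -7/5  -12/5   36/5   11/5 ]
R3 <- R3 - (-6/5)*R1:  [    0  -2/5  18/5  21/5  46/5 ]
R4 <- R4 - (-1)*R1:  [  0  -2   1   2   4 ]
R3 <- R3 - (2/7)*R2:  [    0     0  30/7  15/7  60/7 ]
R4 <- R4 - (10/7)*R2:  [     0      0   31/7  -58/7    6/7 ]
R4 <- R4 - (31/30)*R3:  [     0      0      0  -21/2     -8 ]
Row echelon form:
[ -5     3     -2      6  |     1 ]
[  0  -7/5  -12/5   36/5  |  11/5 ]
[  0     0   30/7   15/7  |  60/7 ]
[  0     0      0  -21/2  |    -8 ]

REF = [-5 3 -2 6 1; 0 -7/5 -12/5 36/5 11/5; 0 0 30/7 15/7 60/7; 0 0 0 -21/2 -8]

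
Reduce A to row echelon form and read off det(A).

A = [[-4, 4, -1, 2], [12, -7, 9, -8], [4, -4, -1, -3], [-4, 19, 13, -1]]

Forward elimination:
R2 <- R2 - (-3)*R1:  [  0   5   6  -2 ]
R3 <- R3 - (-1)*R1:  [  0   0  -2  -1 ]
R4 <- R4 - (1)*R1:  [  0  15  14  -3 ]
R4 <- R4 - (3)*R2:  [  0   0  -4   3 ]
R4 <- R4 - (2)*R3:  [ 0  0  0  5 ]
Upper-triangular form:
[ -4  4  -1   2 ]
[  0  5   6  -2 ]
[  0  0  -2  -1 ]
[  0  0   0   5 ]
det(A) = (-1)^0 * (-4) * (5) * (-2) * (5) = 200  (0 row swaps -> sign +1)

det(A) = 200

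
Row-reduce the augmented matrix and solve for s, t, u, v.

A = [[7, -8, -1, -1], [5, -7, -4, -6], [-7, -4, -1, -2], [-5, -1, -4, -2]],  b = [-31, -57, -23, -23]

(0, 3, 3, 4)

Forward elimination on [A|b]:
R2 <- R2 - (5/7)*R1:  [      0    -9/7   -23/7   -37/7  -244/7 ]
R3 <- R3 - (-1)*R1:  [   0  -12   -2   -3  -54 ]
R4 <- R4 - (-5/7)*R1:  [      0   -47/7   -33/7   -19/7  -316/7 ]
R3 <- R3 - (28/3)*R2:  [     0      0   86/3  139/3  814/3 ]
R4 <- R4 - (47/9)*R2:  [      0       0   112/9   224/9  1232/9 ]
R4 <- R4 - (56/129)*R3:  [        0         0         0   616/129  2464/129 ]
Row echelon form:
[ 7    -8     -1       -1  |       -31 ]
[ 0  -9/7  -23/7    -37/7  |    -244/7 ]
[ 0     0   86/3    139/3  |     814/3 ]
[ 0     0      0  616/129  |  2464/129 ]
Back-substitution:
v = (2464/129) / (616/129) = 4
u = (814/3 - (139/3)*(4)) / (86/3) = 3
t = (-244/7 - (-23/7)*(3) - (-37/7)*(4)) / (-9/7) = 3
s = (-31 - (-8)*(3) - (-1)*(3) - (-1)*(4)) / 7 = 0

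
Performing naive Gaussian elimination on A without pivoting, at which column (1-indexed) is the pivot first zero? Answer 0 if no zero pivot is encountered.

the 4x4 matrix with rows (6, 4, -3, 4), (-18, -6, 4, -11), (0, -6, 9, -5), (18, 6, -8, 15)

Naive forward elimination:
R2 <- R2 - (-3)*R1:  [  0   6  -5   1 ]
R4 <- R4 - (3)*R1:  [  0  -6   1   3 ]
R3 <- R3 - (-1)*R2:  [  0   0   4  -4 ]
R4 <- R4 - (-1)*R2:  [  0   0  -4   4 ]
R4 <- R4 - (-1)*R3:  [ 0  0  0  0 ]
Matrix at this point:
[ 6  4  -3   4 ]
[ 0  6  -5   1 ]
[ 0  0   4  -4 ]
[ 0  0   0   0 ]
Pivot entry (4,4) in the last row is zero and there are no rows below to swap with -> zero pivot in column 4 (A is singular).

first zero-pivot column = 4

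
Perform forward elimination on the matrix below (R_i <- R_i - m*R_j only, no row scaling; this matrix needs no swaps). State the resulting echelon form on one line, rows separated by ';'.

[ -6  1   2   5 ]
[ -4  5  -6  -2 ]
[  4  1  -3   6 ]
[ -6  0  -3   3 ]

REF = [-6 1 2 5; 0 13/3 -22/3 -16/3; 0 0 15/13 148/13; 0 0 0 314/5]

Forward elimination:
R2 <- R2 - (2/3)*R1:  [     0   13/3  -22/3  -16/3 ]
R3 <- R3 - (-2/3)*R1:  [    0   5/3  -5/3  28/3 ]
R4 <- R4 - (1)*R1:  [  0  -1  -5  -2 ]
R3 <- R3 - (5/13)*R2:  [      0       0   15/13  148/13 ]
R4 <- R4 - (-3/13)*R2:  [      0       0  -87/13  -42/13 ]
R4 <- R4 - (-29/5)*R3:  [     0      0      0  314/5 ]
Row echelon form:
[ -6     1      2       5 ]
[  0  13/3  -22/3   -16/3 ]
[  0     0  15/13  148/13 ]
[  0     0      0   314/5 ]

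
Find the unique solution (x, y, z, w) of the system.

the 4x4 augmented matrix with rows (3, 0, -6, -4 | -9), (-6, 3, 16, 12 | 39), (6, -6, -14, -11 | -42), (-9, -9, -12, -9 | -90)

Forward elimination on [A|b]:
R2 <- R2 - (-2)*R1:  [  0   3   4   4  21 ]
R3 <- R3 - (2)*R1:  [   0   -6   -2   -3  -24 ]
R4 <- R4 - (-3)*R1:  [    0    -9   -30   -21  -117 ]
R3 <- R3 - (-2)*R2:  [  0   0   6   5  18 ]
R4 <- R4 - (-3)*R2:  [   0    0  -18   -9  -54 ]
R4 <- R4 - (-3)*R3:  [ 0  0  0  6  0 ]
Row echelon form:
[ 3  0  -6  -4  |  -9 ]
[ 0  3   4   4  |  21 ]
[ 0  0   6   5  |  18 ]
[ 0  0   0   6  |   0 ]
Back-substitution:
w = (0) / 6 = 0
z = (18 - (5)*(0)) / 6 = 3
y = (21 - (4)*(3) - (4)*(0)) / 3 = 3
x = (-9 - (-6)*(3) - (-4)*(0)) / 3 = 3

(3, 3, 3, 0)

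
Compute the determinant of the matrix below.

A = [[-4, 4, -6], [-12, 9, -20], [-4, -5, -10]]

det(A) = 24

Forward elimination:
R2 <- R2 - (3)*R1:  [  0  -3  -2 ]
R3 <- R3 - (1)*R1:  [  0  -9  -4 ]
R3 <- R3 - (3)*R2:  [ 0  0  2 ]
Upper-triangular form:
[ -4   4  -6 ]
[  0  -3  -2 ]
[  0   0   2 ]
det(A) = (-1)^0 * (-4) * (-3) * (2) = 24  (0 row swaps -> sign +1)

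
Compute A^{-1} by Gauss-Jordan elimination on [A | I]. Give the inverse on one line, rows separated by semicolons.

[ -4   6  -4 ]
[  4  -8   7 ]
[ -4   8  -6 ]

Gauss-Jordan on [A | I]:
R1 <- (1/-4)*R1:  [    1  -3/2     1  |  -1/4     0     0 ]
R2 <- R2 - (4)*R1:  [  0  -2   3  |   1   1   0 ]
R3 <- R3 - (-4)*R1:  [  0   2  -2  |  -1   0   1 ]
R2 <- (1/-2)*R2:  [    0     1  -3/2  |  -1/2  -1/2     0 ]
R1 <- R1 - (-3/2)*R2:  [    1     0  -5/4  |    -1  -3/4     0 ]
R3 <- R3 - (2)*R2:  [ 0  0  1  |  0  1  1 ]
R1 <- R1 - (-5/4)*R3:  [   1    0    0  |   -1  1/2  5/4 ]
R2 <- R2 - (-3/2)*R3:  [    0     1     0  |  -1/2     1   3/2 ]
Right block of [I | A^{-1}] is the inverse:
[   -1  1/2  5/4 ]
[ -1/2    1  3/2 ]
[    0    1    1 ]

inverse = [-1 1/2 5/4; -1/2 1 3/2; 0 1 1]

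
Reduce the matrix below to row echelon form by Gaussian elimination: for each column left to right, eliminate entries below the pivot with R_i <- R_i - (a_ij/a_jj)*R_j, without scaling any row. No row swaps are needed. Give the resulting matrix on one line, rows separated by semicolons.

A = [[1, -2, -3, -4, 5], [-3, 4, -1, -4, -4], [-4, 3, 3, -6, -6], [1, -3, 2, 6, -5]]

REF = [1 -2 -3 -4 5; 0 -2 -10 -16 11; 0 0 16 18 -27/2; 0 0 0 27/4 -113/16]

Forward elimination:
R2 <- R2 - (-3)*R1:  [   0   -2  -10  -16   11 ]
R3 <- R3 - (-4)*R1:  [   0   -5   -9  -22   14 ]
R4 <- R4 - (1)*R1:  [   0   -1    5   10  -10 ]
R3 <- R3 - (5/2)*R2:  [     0      0     16     18  -27/2 ]
R4 <- R4 - (1/2)*R2:  [     0      0     10     18  -31/2 ]
R4 <- R4 - (5/8)*R3:  [       0        0        0     27/4  -113/16 ]
Row echelon form:
[ 1  -2   -3    -4        5 ]
[ 0  -2  -10   -16       11 ]
[ 0   0   16    18    -27/2 ]
[ 0   0    0  27/4  -113/16 ]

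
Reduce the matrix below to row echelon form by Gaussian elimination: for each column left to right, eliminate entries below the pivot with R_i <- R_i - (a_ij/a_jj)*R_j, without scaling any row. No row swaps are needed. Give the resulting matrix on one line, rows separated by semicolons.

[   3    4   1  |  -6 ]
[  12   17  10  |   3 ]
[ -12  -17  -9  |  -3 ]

Forward elimination:
R2 <- R2 - (4)*R1:  [  0   1   6  27 ]
R3 <- R3 - (-4)*R1:  [   0   -1   -5  -27 ]
R3 <- R3 - (-1)*R2:  [ 0  0  1  0 ]
Row echelon form:
[ 3  4  1  |  -6 ]
[ 0  1  6  |  27 ]
[ 0  0  1  |   0 ]

REF = [3 4 1 -6; 0 1 6 27; 0 0 1 0]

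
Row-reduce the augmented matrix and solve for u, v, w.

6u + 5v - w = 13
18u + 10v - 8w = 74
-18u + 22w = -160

(4, -3, -4)

Forward elimination on [A|b]:
R2 <- R2 - (3)*R1:  [  0  -5  -5  35 ]
R3 <- R3 - (-3)*R1:  [    0    15    19  -121 ]
R3 <- R3 - (-3)*R2:  [   0    0    4  -16 ]
Row echelon form:
[ 6   5  -1  |   13 ]
[ 0  -5  -5  |   35 ]
[ 0   0   4  |  -16 ]
Back-substitution:
w = (-16) / 4 = -4
v = (35 - (-5)*(-4)) / -5 = -3
u = (13 - (5)*(-3) - (-1)*(-4)) / 6 = 4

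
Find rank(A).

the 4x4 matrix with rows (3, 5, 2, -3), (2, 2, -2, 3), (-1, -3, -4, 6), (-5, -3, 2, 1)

Row reduction:
R2 <- R2 - (2/3)*R1:  [     0   -4/3  -10/3      5 ]
R3 <- R3 - (-1/3)*R1:  [     0   -4/3  -10/3      5 ]
R4 <- R4 - (-5/3)*R1:  [    0  16/3  16/3    -4 ]
R3 <- R3 - (1)*R2:  [ 0  0  0  0 ]
R4 <- R4 - (-4)*R2:  [  0   0  -8  16 ]
R3 <-> R4   (pivot in column 3 was zero)
[ 3     5      2  -3 ]
[ 0  -4/3  -10/3   5 ]
[ 0     0     -8  16 ]
[ 0     0      0   0 ]
Row echelon form:
[ 3     5      2  -3 ]
[ 0  -4/3  -10/3   5 ]
[ 0     0     -8  16 ]
[ 0     0      0   0 ]
Nonzero rows / pivot columns: 3

rank(A) = 3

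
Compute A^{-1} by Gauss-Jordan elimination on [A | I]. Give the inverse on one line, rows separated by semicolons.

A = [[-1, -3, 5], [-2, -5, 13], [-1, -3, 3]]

inverse = [12 -3 -7; -7/2 1 3/2; 1/2 0 -1/2]

Gauss-Jordan on [A | I]:
R1 <- (1/-1)*R1:  [  1   3  -5  |  -1   0   0 ]
R2 <- R2 - (-2)*R1:  [  0   1   3  |  -2   1   0 ]
R3 <- R3 - (-1)*R1:  [  0   0  -2  |  -1   0   1 ]
R1 <- R1 - (3)*R2:  [   1    0  -14  |    5   -3    0 ]
R3 <- (1/-2)*R3:  [    0     0     1  |   1/2     0  -1/2 ]
R1 <- R1 - (-14)*R3:  [  1   0   0  |  12  -3  -7 ]
R2 <- R2 - (3)*R3:  [    0     1     0  |  -7/2     1   3/2 ]
Right block of [I | A^{-1}] is the inverse:
[   12  -3    -7 ]
[ -7/2   1   3/2 ]
[  1/2   0  -1/2 ]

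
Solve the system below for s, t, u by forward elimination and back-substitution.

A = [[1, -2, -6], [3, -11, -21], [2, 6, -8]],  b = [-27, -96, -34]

(3, 0, 5)

Forward elimination on [A|b]:
R2 <- R2 - (3)*R1:  [   0   -5   -3  -15 ]
R3 <- R3 - (2)*R1:  [  0  10   4  20 ]
R3 <- R3 - (-2)*R2:  [   0    0   -2  -10 ]
Row echelon form:
[ 1  -2  -6  |  -27 ]
[ 0  -5  -3  |  -15 ]
[ 0   0  -2  |  -10 ]
Back-substitution:
u = (-10) / -2 = 5
t = (-15 - (-3)*(5)) / -5 = 0
s = (-27 - (-2)*(0) - (-6)*(5)) / 1 = 3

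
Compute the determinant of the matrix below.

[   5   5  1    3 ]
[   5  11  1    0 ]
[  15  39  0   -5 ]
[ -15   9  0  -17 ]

det(A) = -180

Forward elimination:
R2 <- R2 - (1)*R1:  [  0   6   0  -3 ]
R3 <- R3 - (3)*R1:  [   0   24   -3  -14 ]
R4 <- R4 - (-3)*R1:  [  0  24   3  -8 ]
R3 <- R3 - (4)*R2:  [  0   0  -3  -2 ]
R4 <- R4 - (4)*R2:  [ 0  0  3  4 ]
R4 <- R4 - (-1)*R3:  [ 0  0  0  2 ]
Upper-triangular form:
[ 5  5   1   3 ]
[ 0  6   0  -3 ]
[ 0  0  -3  -2 ]
[ 0  0   0   2 ]
det(A) = (-1)^0 * (5) * (6) * (-3) * (2) = -180  (0 row swaps -> sign +1)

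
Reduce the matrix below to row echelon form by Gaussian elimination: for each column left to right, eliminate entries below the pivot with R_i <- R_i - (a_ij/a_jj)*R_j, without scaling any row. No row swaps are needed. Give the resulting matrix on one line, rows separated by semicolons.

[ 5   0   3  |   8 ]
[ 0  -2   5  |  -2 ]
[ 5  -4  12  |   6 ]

Forward elimination:
R3 <- R3 - (1)*R1:  [  0  -4   9  -2 ]
R3 <- R3 - (2)*R2:  [  0   0  -1   2 ]
Row echelon form:
[ 5   0   3  |   8 ]
[ 0  -2   5  |  -2 ]
[ 0   0  -1  |   2 ]

REF = [5 0 3 8; 0 -2 5 -2; 0 0 -1 2]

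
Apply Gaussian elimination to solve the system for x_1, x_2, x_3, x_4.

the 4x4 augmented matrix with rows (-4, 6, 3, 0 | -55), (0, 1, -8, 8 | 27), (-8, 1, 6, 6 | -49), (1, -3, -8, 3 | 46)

(4, -5, -3, 1)

Forward elimination on [A|b]:
R3 <- R3 - (2)*R1:  [   0  -11    0    6   61 ]
R4 <- R4 - (-1/4)*R1:  [     0   -3/2  -29/4      3  129/4 ]
R3 <- R3 - (-11)*R2:  [   0    0  -88   94  358 ]
R4 <- R4 - (-3/2)*R2:  [     0      0  -77/4     15  291/4 ]
R4 <- R4 - (7/32)*R3:  [      0       0       0  -89/16  -89/16 ]
Row echelon form:
[ -4  6    3       0  |     -55 ]
[  0  1   -8       8  |      27 ]
[  0  0  -88      94  |     358 ]
[  0  0    0  -89/16  |  -89/16 ]
Back-substitution:
x_4 = (-89/16) / (-89/16) = 1
x_3 = (358 - (94)*(1)) / -88 = -3
x_2 = (27 - (-8)*(-3) - (8)*(1)) / 1 = -5
x_1 = (-55 - (6)*(-5) - (3)*(-3)) / -4 = 4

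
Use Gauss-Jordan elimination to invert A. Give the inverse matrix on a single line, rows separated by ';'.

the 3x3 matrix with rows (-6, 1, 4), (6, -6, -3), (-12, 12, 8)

Gauss-Jordan on [A | I]:
R1 <- (1/-6)*R1:  [    1  -1/6  -2/3  |  -1/6     0     0 ]
R2 <- R2 - (6)*R1:  [  0  -5   1  |   1   1   0 ]
R3 <- R3 - (-12)*R1:  [  0  10   0  |  -2   0   1 ]
R2 <- (1/-5)*R2:  [    0     1  -1/5  |  -1/5  -1/5     0 ]
R1 <- R1 - (-1/6)*R2:  [     1      0  -7/10  |   -1/5  -1/30      0 ]
R3 <- R3 - (10)*R2:  [ 0  0  2  |  0  2  1 ]
R3 <- (1/2)*R3:  [   0    0    1  |    0    1  1/2 ]
R1 <- R1 - (-7/10)*R3:  [    1     0     0  |  -1/5   2/3  7/20 ]
R2 <- R2 - (-1/5)*R3:  [    0     1     0  |  -1/5     0  1/10 ]
Right block of [I | A^{-1}] is the inverse:
[ -1/5  2/3  7/20 ]
[ -1/5    0  1/10 ]
[    0    1   1/2 ]

inverse = [-1/5 2/3 7/20; -1/5 0 1/10; 0 1 1/2]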